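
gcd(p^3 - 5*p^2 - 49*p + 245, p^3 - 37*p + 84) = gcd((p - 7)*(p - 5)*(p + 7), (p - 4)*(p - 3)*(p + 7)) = p + 7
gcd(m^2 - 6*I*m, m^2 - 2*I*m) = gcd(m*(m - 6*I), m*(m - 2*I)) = m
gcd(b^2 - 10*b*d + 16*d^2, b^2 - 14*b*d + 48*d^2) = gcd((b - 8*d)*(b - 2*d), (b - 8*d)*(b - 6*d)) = b - 8*d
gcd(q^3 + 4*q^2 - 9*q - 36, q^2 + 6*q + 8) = q + 4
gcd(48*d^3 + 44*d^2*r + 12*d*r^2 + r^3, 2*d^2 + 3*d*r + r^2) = 2*d + r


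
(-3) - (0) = -3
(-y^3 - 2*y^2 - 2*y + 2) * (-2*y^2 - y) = 2*y^5 + 5*y^4 + 6*y^3 - 2*y^2 - 2*y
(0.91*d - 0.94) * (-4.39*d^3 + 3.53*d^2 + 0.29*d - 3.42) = -3.9949*d^4 + 7.3389*d^3 - 3.0543*d^2 - 3.3848*d + 3.2148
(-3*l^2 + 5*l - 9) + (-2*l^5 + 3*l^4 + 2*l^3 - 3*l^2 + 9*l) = -2*l^5 + 3*l^4 + 2*l^3 - 6*l^2 + 14*l - 9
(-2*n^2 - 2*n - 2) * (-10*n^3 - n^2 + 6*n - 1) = 20*n^5 + 22*n^4 + 10*n^3 - 8*n^2 - 10*n + 2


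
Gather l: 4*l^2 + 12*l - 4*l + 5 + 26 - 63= 4*l^2 + 8*l - 32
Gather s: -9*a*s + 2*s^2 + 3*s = 2*s^2 + s*(3 - 9*a)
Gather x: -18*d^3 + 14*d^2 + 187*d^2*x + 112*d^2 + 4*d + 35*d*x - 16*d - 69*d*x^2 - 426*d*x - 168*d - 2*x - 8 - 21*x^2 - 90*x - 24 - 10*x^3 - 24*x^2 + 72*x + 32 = -18*d^3 + 126*d^2 - 180*d - 10*x^3 + x^2*(-69*d - 45) + x*(187*d^2 - 391*d - 20)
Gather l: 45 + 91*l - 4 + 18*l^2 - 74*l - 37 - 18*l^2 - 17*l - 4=0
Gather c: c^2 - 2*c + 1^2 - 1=c^2 - 2*c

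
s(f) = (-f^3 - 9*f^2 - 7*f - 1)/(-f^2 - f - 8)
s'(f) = (2*f + 1)*(-f^3 - 9*f^2 - 7*f - 1)/(-f^2 - f - 8)^2 + (-3*f^2 - 18*f - 7)/(-f^2 - f - 8)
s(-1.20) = 0.47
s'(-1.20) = -1.17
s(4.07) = 8.59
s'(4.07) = 1.80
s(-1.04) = 0.29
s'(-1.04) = -1.02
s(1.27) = 2.43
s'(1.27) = 2.40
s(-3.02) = 2.44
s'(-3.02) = -0.55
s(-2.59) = 2.13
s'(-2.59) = -0.87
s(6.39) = 12.21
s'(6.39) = 1.38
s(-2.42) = 1.98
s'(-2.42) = -1.00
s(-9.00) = -0.78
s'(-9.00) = 0.94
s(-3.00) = 2.43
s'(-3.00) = -0.56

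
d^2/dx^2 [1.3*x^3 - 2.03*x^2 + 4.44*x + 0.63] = 7.8*x - 4.06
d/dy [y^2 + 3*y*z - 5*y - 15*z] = 2*y + 3*z - 5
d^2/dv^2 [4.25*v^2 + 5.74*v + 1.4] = 8.50000000000000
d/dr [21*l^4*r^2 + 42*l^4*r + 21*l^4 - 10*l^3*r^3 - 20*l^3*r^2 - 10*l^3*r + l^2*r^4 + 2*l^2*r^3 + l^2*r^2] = 2*l^2*(21*l^2*r + 21*l^2 - 15*l*r^2 - 20*l*r - 5*l + 2*r^3 + 3*r^2 + r)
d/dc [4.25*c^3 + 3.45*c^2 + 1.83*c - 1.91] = 12.75*c^2 + 6.9*c + 1.83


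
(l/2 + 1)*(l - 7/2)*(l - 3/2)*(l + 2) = l^4/2 - l^3/2 - 43*l^2/8 + l/2 + 21/2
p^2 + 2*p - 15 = (p - 3)*(p + 5)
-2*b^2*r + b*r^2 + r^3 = r*(-b + r)*(2*b + r)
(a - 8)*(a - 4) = a^2 - 12*a + 32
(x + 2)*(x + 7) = x^2 + 9*x + 14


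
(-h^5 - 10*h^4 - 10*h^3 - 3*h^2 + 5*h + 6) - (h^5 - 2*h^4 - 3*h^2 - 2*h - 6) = -2*h^5 - 8*h^4 - 10*h^3 + 7*h + 12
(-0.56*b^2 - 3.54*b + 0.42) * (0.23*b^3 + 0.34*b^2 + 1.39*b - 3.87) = -0.1288*b^5 - 1.0046*b^4 - 1.8854*b^3 - 2.6106*b^2 + 14.2836*b - 1.6254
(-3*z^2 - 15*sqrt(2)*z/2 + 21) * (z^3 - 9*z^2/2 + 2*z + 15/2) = -3*z^5 - 15*sqrt(2)*z^4/2 + 27*z^4/2 + 15*z^3 + 135*sqrt(2)*z^3/4 - 117*z^2 - 15*sqrt(2)*z^2 - 225*sqrt(2)*z/4 + 42*z + 315/2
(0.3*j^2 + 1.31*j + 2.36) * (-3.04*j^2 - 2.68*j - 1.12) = -0.912*j^4 - 4.7864*j^3 - 11.0212*j^2 - 7.792*j - 2.6432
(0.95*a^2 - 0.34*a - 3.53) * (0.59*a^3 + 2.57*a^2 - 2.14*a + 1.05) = 0.5605*a^5 + 2.2409*a^4 - 4.9895*a^3 - 7.347*a^2 + 7.1972*a - 3.7065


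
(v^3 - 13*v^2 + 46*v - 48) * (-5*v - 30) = -5*v^4 + 35*v^3 + 160*v^2 - 1140*v + 1440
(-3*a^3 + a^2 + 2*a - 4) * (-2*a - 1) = 6*a^4 + a^3 - 5*a^2 + 6*a + 4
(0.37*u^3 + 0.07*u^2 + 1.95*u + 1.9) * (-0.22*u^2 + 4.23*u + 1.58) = -0.0814*u^5 + 1.5497*u^4 + 0.4517*u^3 + 7.9411*u^2 + 11.118*u + 3.002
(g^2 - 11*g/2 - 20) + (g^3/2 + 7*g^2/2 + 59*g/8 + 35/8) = g^3/2 + 9*g^2/2 + 15*g/8 - 125/8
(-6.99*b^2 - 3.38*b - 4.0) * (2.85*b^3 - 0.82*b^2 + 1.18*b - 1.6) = -19.9215*b^5 - 3.9012*b^4 - 16.8766*b^3 + 10.4756*b^2 + 0.688000000000001*b + 6.4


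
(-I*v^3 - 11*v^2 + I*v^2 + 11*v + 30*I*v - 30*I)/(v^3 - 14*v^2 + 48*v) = (-I*v^3 + v^2*(-11 + I) + v*(11 + 30*I) - 30*I)/(v*(v^2 - 14*v + 48))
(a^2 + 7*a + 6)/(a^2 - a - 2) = (a + 6)/(a - 2)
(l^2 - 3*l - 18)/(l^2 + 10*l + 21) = (l - 6)/(l + 7)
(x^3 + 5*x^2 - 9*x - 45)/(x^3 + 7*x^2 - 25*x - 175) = (x^2 - 9)/(x^2 + 2*x - 35)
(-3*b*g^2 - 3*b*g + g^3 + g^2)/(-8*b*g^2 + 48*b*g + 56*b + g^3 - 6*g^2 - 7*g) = g*(3*b - g)/(8*b*g - 56*b - g^2 + 7*g)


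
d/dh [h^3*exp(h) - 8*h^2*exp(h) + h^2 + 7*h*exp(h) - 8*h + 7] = h^3*exp(h) - 5*h^2*exp(h) - 9*h*exp(h) + 2*h + 7*exp(h) - 8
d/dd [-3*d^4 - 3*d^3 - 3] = d^2*(-12*d - 9)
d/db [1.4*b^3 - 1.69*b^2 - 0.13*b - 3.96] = 4.2*b^2 - 3.38*b - 0.13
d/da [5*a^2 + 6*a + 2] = 10*a + 6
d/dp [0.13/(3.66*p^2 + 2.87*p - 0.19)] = (-0.9516*p - 0.3731)/(3.66*p^2 + 2.87*p - 0.19)^2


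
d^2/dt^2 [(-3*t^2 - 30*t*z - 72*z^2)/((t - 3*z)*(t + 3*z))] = 6*z*(10*t^3 + 99*t^2*z + 270*t*z^2 + 297*z^3)/(-t^6 + 27*t^4*z^2 - 243*t^2*z^4 + 729*z^6)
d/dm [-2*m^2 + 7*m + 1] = 7 - 4*m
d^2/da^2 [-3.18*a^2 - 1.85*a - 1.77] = -6.36000000000000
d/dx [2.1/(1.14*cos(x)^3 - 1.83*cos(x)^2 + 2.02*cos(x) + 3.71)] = (7.182*cos(x)^2 - 7.686*cos(x) + 4.242)*sin(x)/(1.14*cos(x)^3 - 1.83*cos(x)^2 + 2.02*cos(x) + 3.71)^2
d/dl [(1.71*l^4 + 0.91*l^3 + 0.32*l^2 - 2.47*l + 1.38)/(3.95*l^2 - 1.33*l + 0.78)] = (13.509*l^5 - 3.2284*l^4 + 2.9146*l^3 + 11.4603*l^2 - 10.4028*l - 0.0912000000000004)/(15.6025*l^4 - 10.507*l^3 + 7.9309*l^2 - 2.0748*l + 0.6084)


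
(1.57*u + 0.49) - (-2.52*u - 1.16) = 4.09*u + 1.65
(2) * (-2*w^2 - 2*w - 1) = -4*w^2 - 4*w - 2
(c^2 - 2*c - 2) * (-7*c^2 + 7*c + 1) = -7*c^4 + 21*c^3 + c^2 - 16*c - 2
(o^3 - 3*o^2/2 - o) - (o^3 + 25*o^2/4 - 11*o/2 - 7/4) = -31*o^2/4 + 9*o/2 + 7/4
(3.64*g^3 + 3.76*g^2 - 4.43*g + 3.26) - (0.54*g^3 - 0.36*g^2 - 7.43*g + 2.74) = 3.1*g^3 + 4.12*g^2 + 3.0*g + 0.52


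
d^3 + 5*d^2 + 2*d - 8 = (d - 1)*(d + 2)*(d + 4)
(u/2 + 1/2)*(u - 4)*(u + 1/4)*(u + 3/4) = u^4/2 - u^3 - 109*u^2/32 - 73*u/32 - 3/8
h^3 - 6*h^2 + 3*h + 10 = (h - 5)*(h - 2)*(h + 1)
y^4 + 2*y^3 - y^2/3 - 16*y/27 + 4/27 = (y - 1/3)^2*(y + 2/3)*(y + 2)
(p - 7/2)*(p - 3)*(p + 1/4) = p^3 - 25*p^2/4 + 71*p/8 + 21/8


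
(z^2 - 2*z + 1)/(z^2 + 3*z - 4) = (z - 1)/(z + 4)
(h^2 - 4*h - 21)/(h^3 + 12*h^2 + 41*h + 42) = (h - 7)/(h^2 + 9*h + 14)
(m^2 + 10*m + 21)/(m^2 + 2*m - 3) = (m + 7)/(m - 1)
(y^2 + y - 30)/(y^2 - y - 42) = (y - 5)/(y - 7)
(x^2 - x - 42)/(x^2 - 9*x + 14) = (x + 6)/(x - 2)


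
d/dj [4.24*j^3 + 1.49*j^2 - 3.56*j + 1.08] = 12.72*j^2 + 2.98*j - 3.56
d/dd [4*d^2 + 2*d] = 8*d + 2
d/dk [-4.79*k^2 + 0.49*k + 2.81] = 0.49 - 9.58*k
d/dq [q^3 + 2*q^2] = q*(3*q + 4)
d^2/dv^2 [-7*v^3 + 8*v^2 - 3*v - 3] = 16 - 42*v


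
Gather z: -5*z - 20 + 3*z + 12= -2*z - 8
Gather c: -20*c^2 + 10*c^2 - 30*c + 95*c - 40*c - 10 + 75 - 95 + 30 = -10*c^2 + 25*c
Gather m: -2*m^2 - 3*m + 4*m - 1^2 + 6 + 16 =-2*m^2 + m + 21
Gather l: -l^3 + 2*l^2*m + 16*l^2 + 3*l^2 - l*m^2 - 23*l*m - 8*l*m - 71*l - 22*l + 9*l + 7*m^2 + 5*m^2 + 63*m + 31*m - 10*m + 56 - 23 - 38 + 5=-l^3 + l^2*(2*m + 19) + l*(-m^2 - 31*m - 84) + 12*m^2 + 84*m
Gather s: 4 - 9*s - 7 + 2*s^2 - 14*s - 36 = 2*s^2 - 23*s - 39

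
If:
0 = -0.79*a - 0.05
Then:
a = -0.06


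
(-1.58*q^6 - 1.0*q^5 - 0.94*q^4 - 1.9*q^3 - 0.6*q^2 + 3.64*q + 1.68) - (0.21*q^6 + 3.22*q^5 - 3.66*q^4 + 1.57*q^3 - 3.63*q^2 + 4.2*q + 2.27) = -1.79*q^6 - 4.22*q^5 + 2.72*q^4 - 3.47*q^3 + 3.03*q^2 - 0.56*q - 0.59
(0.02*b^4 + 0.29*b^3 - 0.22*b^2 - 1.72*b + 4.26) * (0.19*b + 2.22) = 0.0038*b^5 + 0.0995*b^4 + 0.602*b^3 - 0.8152*b^2 - 3.009*b + 9.4572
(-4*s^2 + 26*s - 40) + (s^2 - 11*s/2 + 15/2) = -3*s^2 + 41*s/2 - 65/2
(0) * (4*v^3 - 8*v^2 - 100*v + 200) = 0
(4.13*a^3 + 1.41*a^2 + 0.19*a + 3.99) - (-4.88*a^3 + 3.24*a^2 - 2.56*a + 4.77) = 9.01*a^3 - 1.83*a^2 + 2.75*a - 0.779999999999999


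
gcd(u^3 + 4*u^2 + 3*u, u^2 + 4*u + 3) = u^2 + 4*u + 3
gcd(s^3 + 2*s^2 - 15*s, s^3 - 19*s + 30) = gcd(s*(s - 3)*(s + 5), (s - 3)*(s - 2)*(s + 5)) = s^2 + 2*s - 15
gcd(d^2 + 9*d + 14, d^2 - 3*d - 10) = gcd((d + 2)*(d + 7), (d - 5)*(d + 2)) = d + 2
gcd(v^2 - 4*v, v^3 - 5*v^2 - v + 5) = 1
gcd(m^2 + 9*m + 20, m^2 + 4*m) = m + 4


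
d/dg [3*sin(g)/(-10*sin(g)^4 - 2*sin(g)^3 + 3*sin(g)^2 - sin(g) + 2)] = 3*(30*sin(g)^4 + 4*sin(g)^3 - 3*sin(g)^2 + 2)*cos(g)/(10*sin(g)^4 + 2*sin(g)^3 - 3*sin(g)^2 + sin(g) - 2)^2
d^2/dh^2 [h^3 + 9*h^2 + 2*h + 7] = 6*h + 18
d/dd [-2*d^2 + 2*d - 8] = 2 - 4*d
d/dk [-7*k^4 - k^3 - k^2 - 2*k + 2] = -28*k^3 - 3*k^2 - 2*k - 2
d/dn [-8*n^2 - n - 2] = -16*n - 1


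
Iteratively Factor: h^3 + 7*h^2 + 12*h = (h + 4)*(h^2 + 3*h) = (h + 3)*(h + 4)*(h)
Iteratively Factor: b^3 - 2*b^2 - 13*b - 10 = (b + 2)*(b^2 - 4*b - 5) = (b + 1)*(b + 2)*(b - 5)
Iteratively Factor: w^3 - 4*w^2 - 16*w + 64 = (w - 4)*(w^2 - 16) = (w - 4)*(w + 4)*(w - 4)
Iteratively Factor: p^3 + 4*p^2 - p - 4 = (p - 1)*(p^2 + 5*p + 4) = (p - 1)*(p + 4)*(p + 1)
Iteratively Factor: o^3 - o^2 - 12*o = (o + 3)*(o^2 - 4*o) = o*(o + 3)*(o - 4)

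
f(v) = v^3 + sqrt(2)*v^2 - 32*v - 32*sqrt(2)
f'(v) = 3*v^2 + 2*sqrt(2)*v - 32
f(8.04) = 308.60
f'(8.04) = 184.67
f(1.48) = -86.28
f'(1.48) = -21.24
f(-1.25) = -5.00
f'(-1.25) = -30.85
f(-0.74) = -21.21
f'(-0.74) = -32.45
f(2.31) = -99.30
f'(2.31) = -9.46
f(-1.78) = 10.55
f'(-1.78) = -27.53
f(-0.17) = -39.78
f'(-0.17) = -32.39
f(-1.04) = -11.57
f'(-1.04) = -31.70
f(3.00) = -101.53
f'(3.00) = 3.49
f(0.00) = -45.25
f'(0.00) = -32.00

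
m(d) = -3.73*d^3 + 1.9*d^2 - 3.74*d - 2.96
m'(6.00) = -383.78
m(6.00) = -762.68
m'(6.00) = -383.78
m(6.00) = -762.68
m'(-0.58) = -9.71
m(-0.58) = 0.58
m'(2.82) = -82.01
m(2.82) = -82.05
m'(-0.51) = -8.59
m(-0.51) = -0.06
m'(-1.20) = -24.41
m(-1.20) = 10.71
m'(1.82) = -33.89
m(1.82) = -25.96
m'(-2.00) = -56.10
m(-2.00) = 41.96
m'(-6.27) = -467.48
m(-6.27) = 1014.60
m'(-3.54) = -157.42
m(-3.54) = 199.56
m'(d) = -11.19*d^2 + 3.8*d - 3.74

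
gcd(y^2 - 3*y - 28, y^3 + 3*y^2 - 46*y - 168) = y^2 - 3*y - 28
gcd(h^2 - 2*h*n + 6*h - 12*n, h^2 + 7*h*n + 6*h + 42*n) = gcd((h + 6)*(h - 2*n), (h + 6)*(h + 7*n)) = h + 6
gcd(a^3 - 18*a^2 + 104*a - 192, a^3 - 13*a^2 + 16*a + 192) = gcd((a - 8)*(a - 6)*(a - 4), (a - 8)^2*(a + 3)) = a - 8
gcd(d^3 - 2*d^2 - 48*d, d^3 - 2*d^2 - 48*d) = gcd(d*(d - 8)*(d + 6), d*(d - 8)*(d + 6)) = d^3 - 2*d^2 - 48*d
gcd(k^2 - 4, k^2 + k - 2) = k + 2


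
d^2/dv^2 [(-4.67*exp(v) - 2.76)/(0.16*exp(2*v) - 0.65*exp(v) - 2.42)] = (-0.119552*exp(4*v) - 0.768304*exp(3*v) - 9.988224*exp(2*v) + 1.905122*exp(v) - 23.007908)*exp(v)/(0.004096*exp(6*v) - 0.04992*exp(5*v) + 0.016944*exp(4*v) + 1.235455*exp(3*v) - 0.256278*exp(2*v) - 11.41998*exp(v) - 14.172488)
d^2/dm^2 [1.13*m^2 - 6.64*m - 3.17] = 2.26000000000000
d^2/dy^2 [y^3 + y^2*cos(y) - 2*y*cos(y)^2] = -y^2*cos(y) - 4*y*sin(y) + 4*y*cos(2*y) + 6*y + 4*sin(2*y) + 2*cos(y)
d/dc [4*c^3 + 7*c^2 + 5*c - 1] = 12*c^2 + 14*c + 5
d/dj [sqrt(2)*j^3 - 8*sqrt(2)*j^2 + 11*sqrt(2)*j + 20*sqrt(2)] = sqrt(2)*(3*j^2 - 16*j + 11)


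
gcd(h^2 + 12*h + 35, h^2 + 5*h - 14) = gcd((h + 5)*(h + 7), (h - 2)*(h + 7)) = h + 7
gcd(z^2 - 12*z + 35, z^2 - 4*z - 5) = z - 5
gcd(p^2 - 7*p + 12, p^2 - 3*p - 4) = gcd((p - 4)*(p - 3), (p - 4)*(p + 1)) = p - 4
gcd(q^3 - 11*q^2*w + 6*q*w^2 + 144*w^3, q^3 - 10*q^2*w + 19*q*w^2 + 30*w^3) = q - 6*w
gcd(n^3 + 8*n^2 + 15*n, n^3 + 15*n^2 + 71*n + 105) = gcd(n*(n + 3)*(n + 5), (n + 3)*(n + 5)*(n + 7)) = n^2 + 8*n + 15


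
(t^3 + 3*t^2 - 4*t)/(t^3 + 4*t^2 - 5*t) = (t + 4)/(t + 5)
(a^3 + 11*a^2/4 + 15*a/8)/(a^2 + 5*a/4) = a + 3/2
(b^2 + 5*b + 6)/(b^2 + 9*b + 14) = (b + 3)/(b + 7)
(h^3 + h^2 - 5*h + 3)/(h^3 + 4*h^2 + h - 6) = (h - 1)/(h + 2)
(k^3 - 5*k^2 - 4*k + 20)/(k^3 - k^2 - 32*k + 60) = (k + 2)/(k + 6)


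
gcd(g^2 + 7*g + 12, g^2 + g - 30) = 1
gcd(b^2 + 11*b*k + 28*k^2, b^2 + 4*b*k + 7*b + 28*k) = b + 4*k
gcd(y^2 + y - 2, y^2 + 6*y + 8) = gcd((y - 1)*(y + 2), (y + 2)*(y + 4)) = y + 2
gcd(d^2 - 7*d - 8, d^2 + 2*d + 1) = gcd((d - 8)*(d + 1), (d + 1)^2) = d + 1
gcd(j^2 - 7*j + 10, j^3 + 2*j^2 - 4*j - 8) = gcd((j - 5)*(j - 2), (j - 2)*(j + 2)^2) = j - 2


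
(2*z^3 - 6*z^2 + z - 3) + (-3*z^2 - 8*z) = 2*z^3 - 9*z^2 - 7*z - 3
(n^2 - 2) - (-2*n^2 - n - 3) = 3*n^2 + n + 1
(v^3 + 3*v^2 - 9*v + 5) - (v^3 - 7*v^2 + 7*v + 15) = 10*v^2 - 16*v - 10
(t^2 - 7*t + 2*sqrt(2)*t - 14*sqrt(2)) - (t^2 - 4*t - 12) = -3*t + 2*sqrt(2)*t - 14*sqrt(2) + 12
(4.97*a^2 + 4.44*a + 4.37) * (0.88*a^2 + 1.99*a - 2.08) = 4.3736*a^4 + 13.7975*a^3 + 2.3436*a^2 - 0.5389*a - 9.0896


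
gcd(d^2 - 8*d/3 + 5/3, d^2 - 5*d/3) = d - 5/3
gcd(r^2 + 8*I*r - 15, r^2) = 1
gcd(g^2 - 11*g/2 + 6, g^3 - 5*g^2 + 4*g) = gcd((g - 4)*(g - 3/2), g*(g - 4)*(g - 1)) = g - 4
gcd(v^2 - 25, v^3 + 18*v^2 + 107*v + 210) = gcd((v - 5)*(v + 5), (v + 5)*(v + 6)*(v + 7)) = v + 5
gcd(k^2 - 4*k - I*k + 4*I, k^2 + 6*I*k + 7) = k - I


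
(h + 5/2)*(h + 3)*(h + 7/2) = h^3 + 9*h^2 + 107*h/4 + 105/4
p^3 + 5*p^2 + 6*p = p*(p + 2)*(p + 3)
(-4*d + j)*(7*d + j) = -28*d^2 + 3*d*j + j^2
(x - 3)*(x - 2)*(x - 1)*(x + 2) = x^4 - 4*x^3 - x^2 + 16*x - 12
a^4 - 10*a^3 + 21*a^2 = a^2*(a - 7)*(a - 3)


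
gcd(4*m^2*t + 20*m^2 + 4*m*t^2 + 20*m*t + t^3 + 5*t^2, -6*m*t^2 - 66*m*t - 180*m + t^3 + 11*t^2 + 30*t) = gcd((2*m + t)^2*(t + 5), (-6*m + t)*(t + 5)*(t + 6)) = t + 5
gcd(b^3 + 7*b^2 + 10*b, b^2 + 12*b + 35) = b + 5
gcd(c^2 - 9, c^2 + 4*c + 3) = c + 3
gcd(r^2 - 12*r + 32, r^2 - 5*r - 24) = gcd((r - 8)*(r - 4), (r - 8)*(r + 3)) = r - 8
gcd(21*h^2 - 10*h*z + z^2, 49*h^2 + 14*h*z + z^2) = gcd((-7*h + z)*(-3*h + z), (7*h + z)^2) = 1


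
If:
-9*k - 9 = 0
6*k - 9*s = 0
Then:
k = -1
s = -2/3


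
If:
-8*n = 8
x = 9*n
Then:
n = -1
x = -9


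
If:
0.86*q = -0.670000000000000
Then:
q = -0.78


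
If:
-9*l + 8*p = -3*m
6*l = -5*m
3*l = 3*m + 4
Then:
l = 20/33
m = -8/11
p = 21/22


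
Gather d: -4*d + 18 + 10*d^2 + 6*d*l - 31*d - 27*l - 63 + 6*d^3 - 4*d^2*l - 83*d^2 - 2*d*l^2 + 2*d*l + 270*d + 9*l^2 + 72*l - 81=6*d^3 + d^2*(-4*l - 73) + d*(-2*l^2 + 8*l + 235) + 9*l^2 + 45*l - 126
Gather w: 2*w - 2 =2*w - 2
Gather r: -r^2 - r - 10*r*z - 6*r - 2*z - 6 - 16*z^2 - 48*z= -r^2 + r*(-10*z - 7) - 16*z^2 - 50*z - 6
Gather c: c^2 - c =c^2 - c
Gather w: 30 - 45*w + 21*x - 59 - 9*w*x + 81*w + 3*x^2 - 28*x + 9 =w*(36 - 9*x) + 3*x^2 - 7*x - 20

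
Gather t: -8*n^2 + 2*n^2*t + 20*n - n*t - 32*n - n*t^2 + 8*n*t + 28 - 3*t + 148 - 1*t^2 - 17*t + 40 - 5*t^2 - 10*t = -8*n^2 - 12*n + t^2*(-n - 6) + t*(2*n^2 + 7*n - 30) + 216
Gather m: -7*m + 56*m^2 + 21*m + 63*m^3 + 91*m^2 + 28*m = 63*m^3 + 147*m^2 + 42*m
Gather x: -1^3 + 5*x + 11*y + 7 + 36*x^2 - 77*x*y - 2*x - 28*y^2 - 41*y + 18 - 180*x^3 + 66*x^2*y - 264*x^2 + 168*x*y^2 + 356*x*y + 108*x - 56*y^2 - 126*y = -180*x^3 + x^2*(66*y - 228) + x*(168*y^2 + 279*y + 111) - 84*y^2 - 156*y + 24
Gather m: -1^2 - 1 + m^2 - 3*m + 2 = m^2 - 3*m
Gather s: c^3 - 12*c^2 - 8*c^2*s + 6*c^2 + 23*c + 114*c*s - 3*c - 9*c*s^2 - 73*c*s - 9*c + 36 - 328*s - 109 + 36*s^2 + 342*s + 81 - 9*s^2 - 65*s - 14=c^3 - 6*c^2 + 11*c + s^2*(27 - 9*c) + s*(-8*c^2 + 41*c - 51) - 6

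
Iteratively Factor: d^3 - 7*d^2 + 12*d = (d - 3)*(d^2 - 4*d) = d*(d - 3)*(d - 4)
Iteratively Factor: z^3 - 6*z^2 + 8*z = (z - 2)*(z^2 - 4*z) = (z - 4)*(z - 2)*(z)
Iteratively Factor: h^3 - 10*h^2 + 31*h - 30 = (h - 3)*(h^2 - 7*h + 10) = (h - 5)*(h - 3)*(h - 2)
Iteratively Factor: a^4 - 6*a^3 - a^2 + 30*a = (a - 5)*(a^3 - a^2 - 6*a) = (a - 5)*(a + 2)*(a^2 - 3*a) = a*(a - 5)*(a + 2)*(a - 3)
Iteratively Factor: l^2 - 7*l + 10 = (l - 2)*(l - 5)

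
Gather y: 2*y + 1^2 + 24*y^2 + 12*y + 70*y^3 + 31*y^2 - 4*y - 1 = 70*y^3 + 55*y^2 + 10*y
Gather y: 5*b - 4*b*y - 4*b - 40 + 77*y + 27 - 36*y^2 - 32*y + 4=b - 36*y^2 + y*(45 - 4*b) - 9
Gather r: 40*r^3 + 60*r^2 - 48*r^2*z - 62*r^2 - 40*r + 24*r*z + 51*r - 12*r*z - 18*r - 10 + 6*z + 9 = 40*r^3 + r^2*(-48*z - 2) + r*(12*z - 7) + 6*z - 1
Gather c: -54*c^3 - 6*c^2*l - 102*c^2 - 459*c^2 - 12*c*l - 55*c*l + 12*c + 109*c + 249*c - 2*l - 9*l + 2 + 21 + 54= -54*c^3 + c^2*(-6*l - 561) + c*(370 - 67*l) - 11*l + 77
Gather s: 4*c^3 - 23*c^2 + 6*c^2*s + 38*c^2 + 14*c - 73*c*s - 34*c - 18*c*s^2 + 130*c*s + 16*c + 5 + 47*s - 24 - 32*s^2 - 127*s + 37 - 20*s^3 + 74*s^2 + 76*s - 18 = 4*c^3 + 15*c^2 - 4*c - 20*s^3 + s^2*(42 - 18*c) + s*(6*c^2 + 57*c - 4)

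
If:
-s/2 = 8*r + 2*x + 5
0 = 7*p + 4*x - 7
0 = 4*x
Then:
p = 1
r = -s/16 - 5/8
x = 0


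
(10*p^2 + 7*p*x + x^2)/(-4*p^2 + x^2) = (5*p + x)/(-2*p + x)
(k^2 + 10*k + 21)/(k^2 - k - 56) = (k + 3)/(k - 8)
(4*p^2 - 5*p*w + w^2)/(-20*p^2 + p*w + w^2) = (-p + w)/(5*p + w)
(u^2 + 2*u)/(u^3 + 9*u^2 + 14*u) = 1/(u + 7)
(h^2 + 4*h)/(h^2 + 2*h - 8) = h/(h - 2)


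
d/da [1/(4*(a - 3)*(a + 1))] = (1 - a)/(2*(a^4 - 4*a^3 - 2*a^2 + 12*a + 9))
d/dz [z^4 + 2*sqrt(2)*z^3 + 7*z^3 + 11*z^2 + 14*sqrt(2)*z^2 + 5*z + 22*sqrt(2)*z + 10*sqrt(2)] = 4*z^3 + 6*sqrt(2)*z^2 + 21*z^2 + 22*z + 28*sqrt(2)*z + 5 + 22*sqrt(2)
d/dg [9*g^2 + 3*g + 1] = 18*g + 3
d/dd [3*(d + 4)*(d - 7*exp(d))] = -21*d*exp(d) + 6*d - 105*exp(d) + 12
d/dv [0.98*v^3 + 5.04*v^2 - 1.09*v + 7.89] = 2.94*v^2 + 10.08*v - 1.09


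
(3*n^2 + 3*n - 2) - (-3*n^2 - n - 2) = 6*n^2 + 4*n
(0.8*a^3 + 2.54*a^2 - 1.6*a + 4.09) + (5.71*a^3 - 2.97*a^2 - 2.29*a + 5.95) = 6.51*a^3 - 0.43*a^2 - 3.89*a + 10.04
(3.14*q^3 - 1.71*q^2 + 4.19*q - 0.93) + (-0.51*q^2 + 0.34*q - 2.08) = 3.14*q^3 - 2.22*q^2 + 4.53*q - 3.01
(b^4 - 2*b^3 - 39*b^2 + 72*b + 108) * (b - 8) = b^5 - 10*b^4 - 23*b^3 + 384*b^2 - 468*b - 864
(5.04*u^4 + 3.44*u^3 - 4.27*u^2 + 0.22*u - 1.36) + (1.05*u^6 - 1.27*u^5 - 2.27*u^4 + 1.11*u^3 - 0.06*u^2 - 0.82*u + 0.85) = 1.05*u^6 - 1.27*u^5 + 2.77*u^4 + 4.55*u^3 - 4.33*u^2 - 0.6*u - 0.51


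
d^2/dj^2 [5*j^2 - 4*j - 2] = 10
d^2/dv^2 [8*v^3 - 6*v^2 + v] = 48*v - 12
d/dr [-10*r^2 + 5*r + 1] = 5 - 20*r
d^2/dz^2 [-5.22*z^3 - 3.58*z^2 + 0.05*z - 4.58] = -31.32*z - 7.16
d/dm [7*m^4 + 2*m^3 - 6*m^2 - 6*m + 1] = 28*m^3 + 6*m^2 - 12*m - 6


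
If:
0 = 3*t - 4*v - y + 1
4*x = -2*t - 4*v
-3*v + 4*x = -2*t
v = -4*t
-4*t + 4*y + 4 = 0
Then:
No Solution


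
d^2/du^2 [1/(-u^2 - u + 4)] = 2*(u^2 + u - (2*u + 1)^2 - 4)/(u^2 + u - 4)^3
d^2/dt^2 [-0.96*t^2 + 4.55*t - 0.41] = -1.92000000000000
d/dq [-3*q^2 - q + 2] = -6*q - 1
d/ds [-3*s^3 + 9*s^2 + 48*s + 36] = -9*s^2 + 18*s + 48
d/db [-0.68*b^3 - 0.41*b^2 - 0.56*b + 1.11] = -2.04*b^2 - 0.82*b - 0.56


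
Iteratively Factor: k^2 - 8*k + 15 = (k - 3)*(k - 5)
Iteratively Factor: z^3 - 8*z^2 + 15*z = (z)*(z^2 - 8*z + 15) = z*(z - 5)*(z - 3)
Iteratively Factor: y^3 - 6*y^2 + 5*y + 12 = (y - 3)*(y^2 - 3*y - 4) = (y - 4)*(y - 3)*(y + 1)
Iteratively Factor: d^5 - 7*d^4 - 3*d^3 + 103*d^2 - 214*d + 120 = (d + 4)*(d^4 - 11*d^3 + 41*d^2 - 61*d + 30) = (d - 3)*(d + 4)*(d^3 - 8*d^2 + 17*d - 10) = (d - 3)*(d - 1)*(d + 4)*(d^2 - 7*d + 10) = (d - 3)*(d - 2)*(d - 1)*(d + 4)*(d - 5)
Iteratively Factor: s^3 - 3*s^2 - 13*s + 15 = (s + 3)*(s^2 - 6*s + 5) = (s - 5)*(s + 3)*(s - 1)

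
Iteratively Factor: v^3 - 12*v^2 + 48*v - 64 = (v - 4)*(v^2 - 8*v + 16) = (v - 4)^2*(v - 4)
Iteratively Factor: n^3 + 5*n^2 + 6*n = (n + 3)*(n^2 + 2*n) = n*(n + 3)*(n + 2)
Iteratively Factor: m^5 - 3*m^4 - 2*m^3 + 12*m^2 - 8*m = (m - 1)*(m^4 - 2*m^3 - 4*m^2 + 8*m) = m*(m - 1)*(m^3 - 2*m^2 - 4*m + 8) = m*(m - 1)*(m + 2)*(m^2 - 4*m + 4) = m*(m - 2)*(m - 1)*(m + 2)*(m - 2)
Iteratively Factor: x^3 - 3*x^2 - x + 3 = (x - 3)*(x^2 - 1) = (x - 3)*(x - 1)*(x + 1)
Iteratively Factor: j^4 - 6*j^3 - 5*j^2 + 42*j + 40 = (j + 1)*(j^3 - 7*j^2 + 2*j + 40) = (j - 4)*(j + 1)*(j^2 - 3*j - 10) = (j - 5)*(j - 4)*(j + 1)*(j + 2)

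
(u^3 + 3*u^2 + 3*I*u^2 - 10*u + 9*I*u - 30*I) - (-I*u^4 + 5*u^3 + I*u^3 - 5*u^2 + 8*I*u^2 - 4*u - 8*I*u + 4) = I*u^4 - 4*u^3 - I*u^3 + 8*u^2 - 5*I*u^2 - 6*u + 17*I*u - 4 - 30*I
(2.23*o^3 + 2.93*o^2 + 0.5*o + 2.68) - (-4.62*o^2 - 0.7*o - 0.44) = 2.23*o^3 + 7.55*o^2 + 1.2*o + 3.12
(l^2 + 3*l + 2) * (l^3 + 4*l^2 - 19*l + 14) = l^5 + 7*l^4 - 5*l^3 - 35*l^2 + 4*l + 28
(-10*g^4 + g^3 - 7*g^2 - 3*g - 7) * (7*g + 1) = -70*g^5 - 3*g^4 - 48*g^3 - 28*g^2 - 52*g - 7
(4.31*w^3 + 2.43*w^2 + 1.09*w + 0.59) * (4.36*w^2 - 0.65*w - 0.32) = 18.7916*w^5 + 7.7933*w^4 + 1.7937*w^3 + 1.0863*w^2 - 0.7323*w - 0.1888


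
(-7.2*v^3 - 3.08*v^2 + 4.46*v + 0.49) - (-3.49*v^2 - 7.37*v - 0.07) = -7.2*v^3 + 0.41*v^2 + 11.83*v + 0.56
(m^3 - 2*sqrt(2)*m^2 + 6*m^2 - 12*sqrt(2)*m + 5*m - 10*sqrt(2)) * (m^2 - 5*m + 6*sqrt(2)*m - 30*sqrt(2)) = m^5 + m^4 + 4*sqrt(2)*m^4 - 49*m^3 + 4*sqrt(2)*m^3 - 100*sqrt(2)*m^2 - 49*m^2 - 100*sqrt(2)*m + 600*m + 600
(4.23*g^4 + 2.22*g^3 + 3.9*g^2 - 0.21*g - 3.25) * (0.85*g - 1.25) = 3.5955*g^5 - 3.4005*g^4 + 0.54*g^3 - 5.0535*g^2 - 2.5*g + 4.0625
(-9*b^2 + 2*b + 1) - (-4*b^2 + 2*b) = 1 - 5*b^2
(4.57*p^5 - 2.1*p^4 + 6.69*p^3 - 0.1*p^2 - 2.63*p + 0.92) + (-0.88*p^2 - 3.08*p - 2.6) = 4.57*p^5 - 2.1*p^4 + 6.69*p^3 - 0.98*p^2 - 5.71*p - 1.68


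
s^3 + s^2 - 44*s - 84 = (s - 7)*(s + 2)*(s + 6)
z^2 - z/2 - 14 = (z - 4)*(z + 7/2)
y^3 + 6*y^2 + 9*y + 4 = (y + 1)^2*(y + 4)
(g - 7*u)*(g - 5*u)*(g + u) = g^3 - 11*g^2*u + 23*g*u^2 + 35*u^3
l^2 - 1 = (l - 1)*(l + 1)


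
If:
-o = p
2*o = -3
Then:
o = -3/2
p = 3/2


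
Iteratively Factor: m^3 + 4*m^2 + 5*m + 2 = (m + 1)*(m^2 + 3*m + 2) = (m + 1)*(m + 2)*(m + 1)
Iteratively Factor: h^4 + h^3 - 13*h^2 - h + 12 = (h - 3)*(h^3 + 4*h^2 - h - 4) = (h - 3)*(h + 1)*(h^2 + 3*h - 4) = (h - 3)*(h - 1)*(h + 1)*(h + 4)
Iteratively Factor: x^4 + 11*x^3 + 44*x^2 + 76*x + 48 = (x + 2)*(x^3 + 9*x^2 + 26*x + 24) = (x + 2)*(x + 4)*(x^2 + 5*x + 6) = (x + 2)*(x + 3)*(x + 4)*(x + 2)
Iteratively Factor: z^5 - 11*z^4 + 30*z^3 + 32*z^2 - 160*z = (z - 5)*(z^4 - 6*z^3 + 32*z) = (z - 5)*(z - 4)*(z^3 - 2*z^2 - 8*z) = (z - 5)*(z - 4)^2*(z^2 + 2*z) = (z - 5)*(z - 4)^2*(z + 2)*(z)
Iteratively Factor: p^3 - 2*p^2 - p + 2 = (p - 1)*(p^2 - p - 2) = (p - 1)*(p + 1)*(p - 2)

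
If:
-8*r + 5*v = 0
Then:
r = 5*v/8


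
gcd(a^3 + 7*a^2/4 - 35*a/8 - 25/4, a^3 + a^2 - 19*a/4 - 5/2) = a^2 + a/2 - 5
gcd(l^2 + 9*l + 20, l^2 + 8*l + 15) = l + 5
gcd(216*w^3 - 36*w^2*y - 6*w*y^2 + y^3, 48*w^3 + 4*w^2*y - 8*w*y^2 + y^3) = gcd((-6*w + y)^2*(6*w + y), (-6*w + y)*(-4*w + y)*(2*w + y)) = -6*w + y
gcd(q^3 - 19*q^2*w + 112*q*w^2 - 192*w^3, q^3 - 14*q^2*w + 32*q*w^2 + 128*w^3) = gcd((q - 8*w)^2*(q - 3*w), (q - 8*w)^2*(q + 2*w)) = q^2 - 16*q*w + 64*w^2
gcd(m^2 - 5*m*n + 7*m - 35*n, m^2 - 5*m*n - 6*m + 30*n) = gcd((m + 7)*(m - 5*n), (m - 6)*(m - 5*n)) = m - 5*n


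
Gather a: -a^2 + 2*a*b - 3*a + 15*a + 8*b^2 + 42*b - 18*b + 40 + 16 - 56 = -a^2 + a*(2*b + 12) + 8*b^2 + 24*b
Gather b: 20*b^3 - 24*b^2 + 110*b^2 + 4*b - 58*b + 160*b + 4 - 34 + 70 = 20*b^3 + 86*b^2 + 106*b + 40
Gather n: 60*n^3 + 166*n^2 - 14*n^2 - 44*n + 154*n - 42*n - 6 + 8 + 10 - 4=60*n^3 + 152*n^2 + 68*n + 8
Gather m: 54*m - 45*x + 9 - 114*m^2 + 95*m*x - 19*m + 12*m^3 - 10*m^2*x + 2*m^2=12*m^3 + m^2*(-10*x - 112) + m*(95*x + 35) - 45*x + 9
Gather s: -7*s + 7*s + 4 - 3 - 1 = 0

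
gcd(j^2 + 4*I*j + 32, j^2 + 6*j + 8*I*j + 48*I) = j + 8*I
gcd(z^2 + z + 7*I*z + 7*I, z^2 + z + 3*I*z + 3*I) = z + 1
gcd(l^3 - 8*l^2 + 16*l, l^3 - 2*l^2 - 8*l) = l^2 - 4*l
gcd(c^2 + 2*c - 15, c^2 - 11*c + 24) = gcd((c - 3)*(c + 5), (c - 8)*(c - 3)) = c - 3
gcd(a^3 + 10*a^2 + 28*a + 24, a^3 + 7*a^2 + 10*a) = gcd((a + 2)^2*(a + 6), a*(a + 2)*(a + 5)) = a + 2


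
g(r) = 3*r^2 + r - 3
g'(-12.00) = -71.00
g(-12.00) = 417.00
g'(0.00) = 1.00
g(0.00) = -3.00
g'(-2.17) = -12.02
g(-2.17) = 8.96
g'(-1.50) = -8.00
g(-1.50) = 2.25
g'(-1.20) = -6.20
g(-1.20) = 0.12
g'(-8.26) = -48.56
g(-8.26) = 193.42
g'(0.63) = 4.78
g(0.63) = -1.18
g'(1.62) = 10.72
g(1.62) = 6.49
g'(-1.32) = -6.92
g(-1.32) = 0.91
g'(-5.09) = -29.54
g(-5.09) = 69.63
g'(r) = 6*r + 1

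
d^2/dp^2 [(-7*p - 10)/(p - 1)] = -34/(p - 1)^3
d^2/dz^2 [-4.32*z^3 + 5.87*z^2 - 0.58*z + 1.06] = 11.74 - 25.92*z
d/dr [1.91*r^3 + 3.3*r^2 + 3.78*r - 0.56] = 5.73*r^2 + 6.6*r + 3.78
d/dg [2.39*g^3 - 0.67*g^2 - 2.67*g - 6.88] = 7.17*g^2 - 1.34*g - 2.67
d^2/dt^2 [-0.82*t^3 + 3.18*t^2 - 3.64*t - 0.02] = 6.36 - 4.92*t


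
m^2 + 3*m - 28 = (m - 4)*(m + 7)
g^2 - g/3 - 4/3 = (g - 4/3)*(g + 1)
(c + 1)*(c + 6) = c^2 + 7*c + 6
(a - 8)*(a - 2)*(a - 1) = a^3 - 11*a^2 + 26*a - 16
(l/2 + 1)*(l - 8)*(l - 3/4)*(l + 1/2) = l^4/2 - 25*l^3/8 - 119*l^2/16 + 25*l/8 + 3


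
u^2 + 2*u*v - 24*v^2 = (u - 4*v)*(u + 6*v)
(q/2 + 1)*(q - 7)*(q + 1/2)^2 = q^4/2 - 2*q^3 - 75*q^2/8 - 61*q/8 - 7/4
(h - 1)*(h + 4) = h^2 + 3*h - 4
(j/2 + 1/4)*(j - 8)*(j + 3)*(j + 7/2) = j^4/2 - j^3/2 - 169*j^2/8 - 419*j/8 - 21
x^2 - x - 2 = (x - 2)*(x + 1)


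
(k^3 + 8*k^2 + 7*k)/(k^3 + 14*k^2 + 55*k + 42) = k/(k + 6)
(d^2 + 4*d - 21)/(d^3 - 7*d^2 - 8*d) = (-d^2 - 4*d + 21)/(d*(-d^2 + 7*d + 8))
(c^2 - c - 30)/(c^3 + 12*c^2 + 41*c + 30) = (c - 6)/(c^2 + 7*c + 6)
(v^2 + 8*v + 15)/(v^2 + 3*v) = (v + 5)/v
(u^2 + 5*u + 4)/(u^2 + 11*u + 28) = (u + 1)/(u + 7)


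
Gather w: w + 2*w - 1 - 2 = 3*w - 3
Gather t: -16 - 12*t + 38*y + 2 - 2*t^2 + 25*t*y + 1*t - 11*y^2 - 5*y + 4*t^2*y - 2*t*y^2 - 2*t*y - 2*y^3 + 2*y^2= t^2*(4*y - 2) + t*(-2*y^2 + 23*y - 11) - 2*y^3 - 9*y^2 + 33*y - 14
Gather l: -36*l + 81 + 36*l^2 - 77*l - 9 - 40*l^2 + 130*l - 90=-4*l^2 + 17*l - 18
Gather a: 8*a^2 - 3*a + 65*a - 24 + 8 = 8*a^2 + 62*a - 16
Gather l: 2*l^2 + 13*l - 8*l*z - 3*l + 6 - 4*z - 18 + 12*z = 2*l^2 + l*(10 - 8*z) + 8*z - 12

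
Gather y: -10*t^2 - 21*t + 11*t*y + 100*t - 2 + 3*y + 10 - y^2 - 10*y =-10*t^2 + 79*t - y^2 + y*(11*t - 7) + 8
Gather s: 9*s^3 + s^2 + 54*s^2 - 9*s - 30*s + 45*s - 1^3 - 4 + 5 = 9*s^3 + 55*s^2 + 6*s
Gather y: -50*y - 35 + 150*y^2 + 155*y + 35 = 150*y^2 + 105*y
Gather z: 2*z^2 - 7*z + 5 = 2*z^2 - 7*z + 5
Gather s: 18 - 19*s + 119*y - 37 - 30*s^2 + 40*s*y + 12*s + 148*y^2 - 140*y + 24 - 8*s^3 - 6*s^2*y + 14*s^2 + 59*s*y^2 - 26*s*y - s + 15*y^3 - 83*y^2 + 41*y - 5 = -8*s^3 + s^2*(-6*y - 16) + s*(59*y^2 + 14*y - 8) + 15*y^3 + 65*y^2 + 20*y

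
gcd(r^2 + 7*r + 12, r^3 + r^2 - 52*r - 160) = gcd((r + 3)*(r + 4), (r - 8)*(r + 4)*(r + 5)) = r + 4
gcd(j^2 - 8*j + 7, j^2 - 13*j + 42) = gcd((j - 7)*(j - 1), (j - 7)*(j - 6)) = j - 7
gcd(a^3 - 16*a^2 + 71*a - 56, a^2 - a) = a - 1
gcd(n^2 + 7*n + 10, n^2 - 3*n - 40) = n + 5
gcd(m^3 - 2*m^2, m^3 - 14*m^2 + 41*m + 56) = 1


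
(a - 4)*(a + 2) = a^2 - 2*a - 8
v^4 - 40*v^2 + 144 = (v - 6)*(v - 2)*(v + 2)*(v + 6)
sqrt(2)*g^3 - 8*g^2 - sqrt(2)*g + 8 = (g - 1)*(g - 4*sqrt(2))*(sqrt(2)*g + sqrt(2))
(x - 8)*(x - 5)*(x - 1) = x^3 - 14*x^2 + 53*x - 40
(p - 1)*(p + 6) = p^2 + 5*p - 6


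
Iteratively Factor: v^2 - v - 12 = (v + 3)*(v - 4)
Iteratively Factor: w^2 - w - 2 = (w - 2)*(w + 1)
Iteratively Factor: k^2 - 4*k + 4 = (k - 2)*(k - 2)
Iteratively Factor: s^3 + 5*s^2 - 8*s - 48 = (s + 4)*(s^2 + s - 12) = (s + 4)^2*(s - 3)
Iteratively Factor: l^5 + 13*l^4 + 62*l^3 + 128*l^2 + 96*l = (l)*(l^4 + 13*l^3 + 62*l^2 + 128*l + 96) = l*(l + 4)*(l^3 + 9*l^2 + 26*l + 24) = l*(l + 3)*(l + 4)*(l^2 + 6*l + 8) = l*(l + 2)*(l + 3)*(l + 4)*(l + 4)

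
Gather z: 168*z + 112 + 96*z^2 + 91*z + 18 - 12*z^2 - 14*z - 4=84*z^2 + 245*z + 126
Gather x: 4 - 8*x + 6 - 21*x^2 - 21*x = -21*x^2 - 29*x + 10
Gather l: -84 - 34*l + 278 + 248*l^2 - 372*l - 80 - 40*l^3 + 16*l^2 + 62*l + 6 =-40*l^3 + 264*l^2 - 344*l + 120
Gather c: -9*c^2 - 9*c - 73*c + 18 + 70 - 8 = -9*c^2 - 82*c + 80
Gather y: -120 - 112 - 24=-256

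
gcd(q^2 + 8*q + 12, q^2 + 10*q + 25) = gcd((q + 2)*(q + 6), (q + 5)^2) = 1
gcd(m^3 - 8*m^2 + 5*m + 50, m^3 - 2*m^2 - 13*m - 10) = m^2 - 3*m - 10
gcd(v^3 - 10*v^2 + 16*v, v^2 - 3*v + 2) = v - 2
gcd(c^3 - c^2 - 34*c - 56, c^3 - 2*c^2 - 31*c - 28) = c^2 - 3*c - 28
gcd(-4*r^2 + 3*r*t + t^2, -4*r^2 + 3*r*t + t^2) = 4*r^2 - 3*r*t - t^2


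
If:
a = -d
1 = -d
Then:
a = 1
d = -1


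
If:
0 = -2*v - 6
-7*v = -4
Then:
No Solution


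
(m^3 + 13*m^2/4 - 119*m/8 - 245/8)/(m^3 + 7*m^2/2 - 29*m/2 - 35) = (m + 7/4)/(m + 2)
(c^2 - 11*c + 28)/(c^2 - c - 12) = (c - 7)/(c + 3)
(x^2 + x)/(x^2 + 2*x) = (x + 1)/(x + 2)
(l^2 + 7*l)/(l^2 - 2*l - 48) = l*(l + 7)/(l^2 - 2*l - 48)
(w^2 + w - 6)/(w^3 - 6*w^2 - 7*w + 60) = (w - 2)/(w^2 - 9*w + 20)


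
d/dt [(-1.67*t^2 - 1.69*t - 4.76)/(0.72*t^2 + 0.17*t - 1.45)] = (0.9329*t^2 + 11.6974*t + 3.2597)/(0.5184*t^4 + 0.2448*t^3 - 2.0591*t^2 - 0.493*t + 2.1025)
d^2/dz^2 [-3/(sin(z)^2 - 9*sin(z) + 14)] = 3*(4*sin(z)^4 - 27*sin(z)^3 + 19*sin(z)^2 + 180*sin(z) - 134)/(sin(z)^2 - 9*sin(z) + 14)^3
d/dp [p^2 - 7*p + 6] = 2*p - 7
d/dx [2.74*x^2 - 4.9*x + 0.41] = 5.48*x - 4.9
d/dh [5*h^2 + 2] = 10*h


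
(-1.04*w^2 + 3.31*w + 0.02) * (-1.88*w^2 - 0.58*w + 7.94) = 1.9552*w^4 - 5.6196*w^3 - 10.215*w^2 + 26.2698*w + 0.1588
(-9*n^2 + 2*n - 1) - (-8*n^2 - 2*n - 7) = -n^2 + 4*n + 6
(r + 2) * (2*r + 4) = 2*r^2 + 8*r + 8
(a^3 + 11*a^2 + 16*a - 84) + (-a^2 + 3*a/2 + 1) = a^3 + 10*a^2 + 35*a/2 - 83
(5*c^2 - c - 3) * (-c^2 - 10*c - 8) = -5*c^4 - 49*c^3 - 27*c^2 + 38*c + 24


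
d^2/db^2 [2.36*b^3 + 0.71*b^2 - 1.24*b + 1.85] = 14.16*b + 1.42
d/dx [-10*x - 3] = -10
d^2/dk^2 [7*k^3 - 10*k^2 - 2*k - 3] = 42*k - 20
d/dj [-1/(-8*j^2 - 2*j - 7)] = 2*(-8*j - 1)/(8*j^2 + 2*j + 7)^2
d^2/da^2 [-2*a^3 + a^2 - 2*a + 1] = 2 - 12*a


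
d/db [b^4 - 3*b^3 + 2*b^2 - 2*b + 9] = 4*b^3 - 9*b^2 + 4*b - 2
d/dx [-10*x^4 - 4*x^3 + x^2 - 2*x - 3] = -40*x^3 - 12*x^2 + 2*x - 2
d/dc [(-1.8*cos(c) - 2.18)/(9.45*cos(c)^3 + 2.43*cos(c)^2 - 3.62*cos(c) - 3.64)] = (-34.02*cos(c)^3 - 66.177*cos(c)^2 - 10.5948*cos(c) + 1.3396)*sin(c)/(89.3025*cos(c)^6 + 45.927*cos(c)^5 - 62.5131*cos(c)^4 - 86.3892*cos(c)^3 - 4.586*cos(c)^2 + 26.3536*cos(c) + 13.2496)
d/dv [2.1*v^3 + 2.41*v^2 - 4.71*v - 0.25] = 6.3*v^2 + 4.82*v - 4.71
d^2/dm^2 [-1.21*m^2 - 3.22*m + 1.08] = -2.42000000000000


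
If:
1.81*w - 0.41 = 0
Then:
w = 0.23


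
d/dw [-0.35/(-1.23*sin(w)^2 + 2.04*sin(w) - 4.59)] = (0.714 - 0.861*sin(w))*cos(w)/(1.23*sin(w)^2 - 2.04*sin(w) + 4.59)^2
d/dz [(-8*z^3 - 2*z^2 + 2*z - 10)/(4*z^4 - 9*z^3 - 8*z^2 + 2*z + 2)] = 2*(16*z^6 + 8*z^5 + 11*z^4 + 82*z^3 - 153*z^2 - 84*z + 12)/(16*z^8 - 72*z^7 + 17*z^6 + 160*z^5 + 44*z^4 - 68*z^3 - 28*z^2 + 8*z + 4)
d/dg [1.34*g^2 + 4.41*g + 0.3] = 2.68*g + 4.41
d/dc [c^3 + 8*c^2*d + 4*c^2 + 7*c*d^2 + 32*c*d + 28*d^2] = 3*c^2 + 16*c*d + 8*c + 7*d^2 + 32*d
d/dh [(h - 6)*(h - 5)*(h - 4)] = 3*h^2 - 30*h + 74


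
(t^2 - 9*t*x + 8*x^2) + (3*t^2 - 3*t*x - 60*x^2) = 4*t^2 - 12*t*x - 52*x^2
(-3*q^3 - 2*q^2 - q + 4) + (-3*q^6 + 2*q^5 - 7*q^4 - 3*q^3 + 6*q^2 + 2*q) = -3*q^6 + 2*q^5 - 7*q^4 - 6*q^3 + 4*q^2 + q + 4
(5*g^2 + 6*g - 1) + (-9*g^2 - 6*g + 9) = 8 - 4*g^2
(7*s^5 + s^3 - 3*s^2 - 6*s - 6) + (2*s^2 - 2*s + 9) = 7*s^5 + s^3 - s^2 - 8*s + 3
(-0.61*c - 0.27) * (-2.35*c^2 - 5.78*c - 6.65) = 1.4335*c^3 + 4.1603*c^2 + 5.6171*c + 1.7955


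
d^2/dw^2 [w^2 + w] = 2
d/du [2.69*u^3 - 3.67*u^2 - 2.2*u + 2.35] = 8.07*u^2 - 7.34*u - 2.2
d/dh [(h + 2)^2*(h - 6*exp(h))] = (h + 2)*(2*h + (1 - 6*exp(h))*(h + 2) - 12*exp(h))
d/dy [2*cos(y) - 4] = -2*sin(y)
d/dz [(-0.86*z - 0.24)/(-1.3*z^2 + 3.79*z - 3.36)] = (-1.118*z^2 - 0.624*z + 3.7992)/(1.69*z^4 - 9.854*z^3 + 23.1001*z^2 - 25.4688*z + 11.2896)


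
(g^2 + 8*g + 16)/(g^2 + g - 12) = (g + 4)/(g - 3)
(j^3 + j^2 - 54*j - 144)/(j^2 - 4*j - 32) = (j^2 + 9*j + 18)/(j + 4)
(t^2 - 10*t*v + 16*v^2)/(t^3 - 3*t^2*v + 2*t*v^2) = (t - 8*v)/(t*(t - v))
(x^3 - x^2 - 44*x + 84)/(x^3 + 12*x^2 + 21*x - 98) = (x - 6)/(x + 7)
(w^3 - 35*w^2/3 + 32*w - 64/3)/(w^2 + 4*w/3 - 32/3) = (w^2 - 9*w + 8)/(w + 4)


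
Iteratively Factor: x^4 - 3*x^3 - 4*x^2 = (x)*(x^3 - 3*x^2 - 4*x) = x^2*(x^2 - 3*x - 4) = x^2*(x - 4)*(x + 1)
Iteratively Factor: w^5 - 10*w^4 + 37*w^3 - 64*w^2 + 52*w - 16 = (w - 1)*(w^4 - 9*w^3 + 28*w^2 - 36*w + 16) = (w - 2)*(w - 1)*(w^3 - 7*w^2 + 14*w - 8) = (w - 4)*(w - 2)*(w - 1)*(w^2 - 3*w + 2) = (w - 4)*(w - 2)^2*(w - 1)*(w - 1)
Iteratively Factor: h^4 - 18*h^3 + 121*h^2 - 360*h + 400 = (h - 4)*(h^3 - 14*h^2 + 65*h - 100) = (h - 4)^2*(h^2 - 10*h + 25) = (h - 5)*(h - 4)^2*(h - 5)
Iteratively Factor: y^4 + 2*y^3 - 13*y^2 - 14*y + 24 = (y - 3)*(y^3 + 5*y^2 + 2*y - 8) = (y - 3)*(y + 4)*(y^2 + y - 2) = (y - 3)*(y - 1)*(y + 4)*(y + 2)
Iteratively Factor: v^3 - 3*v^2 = (v)*(v^2 - 3*v) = v*(v - 3)*(v)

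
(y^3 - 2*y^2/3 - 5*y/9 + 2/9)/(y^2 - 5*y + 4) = (y^2 + y/3 - 2/9)/(y - 4)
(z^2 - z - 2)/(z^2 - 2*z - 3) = (z - 2)/(z - 3)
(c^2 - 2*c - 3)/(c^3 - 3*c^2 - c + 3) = 1/(c - 1)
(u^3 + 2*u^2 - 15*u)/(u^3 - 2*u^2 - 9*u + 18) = u*(u + 5)/(u^2 + u - 6)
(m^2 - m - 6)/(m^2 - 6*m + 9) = (m + 2)/(m - 3)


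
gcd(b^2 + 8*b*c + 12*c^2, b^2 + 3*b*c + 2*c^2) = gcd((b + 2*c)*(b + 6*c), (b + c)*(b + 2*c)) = b + 2*c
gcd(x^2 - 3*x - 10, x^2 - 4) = x + 2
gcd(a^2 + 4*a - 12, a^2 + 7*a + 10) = 1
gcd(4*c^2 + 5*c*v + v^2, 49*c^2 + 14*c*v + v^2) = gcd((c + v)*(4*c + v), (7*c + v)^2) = 1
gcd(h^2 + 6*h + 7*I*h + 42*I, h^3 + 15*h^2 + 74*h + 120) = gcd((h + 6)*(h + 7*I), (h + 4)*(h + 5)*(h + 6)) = h + 6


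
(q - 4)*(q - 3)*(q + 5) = q^3 - 2*q^2 - 23*q + 60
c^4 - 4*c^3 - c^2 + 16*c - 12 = (c - 3)*(c - 2)*(c - 1)*(c + 2)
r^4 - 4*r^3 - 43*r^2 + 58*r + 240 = (r - 8)*(r - 3)*(r + 2)*(r + 5)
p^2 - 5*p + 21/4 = (p - 7/2)*(p - 3/2)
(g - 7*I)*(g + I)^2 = g^3 - 5*I*g^2 + 13*g + 7*I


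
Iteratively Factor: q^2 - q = (q)*(q - 1)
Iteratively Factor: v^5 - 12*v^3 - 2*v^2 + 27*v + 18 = (v + 3)*(v^4 - 3*v^3 - 3*v^2 + 7*v + 6) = (v - 2)*(v + 3)*(v^3 - v^2 - 5*v - 3) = (v - 2)*(v + 1)*(v + 3)*(v^2 - 2*v - 3) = (v - 3)*(v - 2)*(v + 1)*(v + 3)*(v + 1)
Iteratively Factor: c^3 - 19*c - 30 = (c + 2)*(c^2 - 2*c - 15) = (c + 2)*(c + 3)*(c - 5)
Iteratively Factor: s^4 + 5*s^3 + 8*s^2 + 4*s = (s + 2)*(s^3 + 3*s^2 + 2*s) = (s + 2)^2*(s^2 + s) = (s + 1)*(s + 2)^2*(s)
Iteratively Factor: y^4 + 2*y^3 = (y)*(y^3 + 2*y^2) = y^2*(y^2 + 2*y) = y^3*(y + 2)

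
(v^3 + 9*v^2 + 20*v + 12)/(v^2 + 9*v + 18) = (v^2 + 3*v + 2)/(v + 3)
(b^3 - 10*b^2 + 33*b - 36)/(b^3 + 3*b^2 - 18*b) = (b^2 - 7*b + 12)/(b*(b + 6))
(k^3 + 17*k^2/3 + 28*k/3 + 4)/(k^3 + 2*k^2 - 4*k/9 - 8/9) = 3*(k + 3)/(3*k - 2)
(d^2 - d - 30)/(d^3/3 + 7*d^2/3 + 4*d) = 3*(d^2 - d - 30)/(d*(d^2 + 7*d + 12))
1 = 1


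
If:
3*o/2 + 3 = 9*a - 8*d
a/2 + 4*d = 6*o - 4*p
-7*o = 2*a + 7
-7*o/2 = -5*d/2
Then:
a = -679/884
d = -483/442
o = -345/442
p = 127/7072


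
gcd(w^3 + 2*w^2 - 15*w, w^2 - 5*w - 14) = 1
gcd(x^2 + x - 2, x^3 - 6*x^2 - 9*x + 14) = x^2 + x - 2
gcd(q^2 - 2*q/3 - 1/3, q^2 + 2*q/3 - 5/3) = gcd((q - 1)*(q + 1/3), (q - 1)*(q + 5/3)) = q - 1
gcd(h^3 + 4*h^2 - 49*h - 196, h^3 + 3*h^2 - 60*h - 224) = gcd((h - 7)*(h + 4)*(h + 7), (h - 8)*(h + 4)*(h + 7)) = h^2 + 11*h + 28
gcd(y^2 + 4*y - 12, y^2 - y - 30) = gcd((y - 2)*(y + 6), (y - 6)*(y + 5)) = 1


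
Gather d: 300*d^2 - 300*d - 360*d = 300*d^2 - 660*d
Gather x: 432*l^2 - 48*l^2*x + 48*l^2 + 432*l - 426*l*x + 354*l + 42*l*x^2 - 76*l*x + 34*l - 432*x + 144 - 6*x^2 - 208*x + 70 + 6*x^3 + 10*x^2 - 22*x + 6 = 480*l^2 + 820*l + 6*x^3 + x^2*(42*l + 4) + x*(-48*l^2 - 502*l - 662) + 220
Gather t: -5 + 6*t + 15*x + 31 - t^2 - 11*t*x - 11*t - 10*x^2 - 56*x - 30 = -t^2 + t*(-11*x - 5) - 10*x^2 - 41*x - 4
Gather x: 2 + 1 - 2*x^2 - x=-2*x^2 - x + 3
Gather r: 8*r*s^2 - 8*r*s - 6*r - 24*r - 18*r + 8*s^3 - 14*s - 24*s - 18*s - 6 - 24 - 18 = r*(8*s^2 - 8*s - 48) + 8*s^3 - 56*s - 48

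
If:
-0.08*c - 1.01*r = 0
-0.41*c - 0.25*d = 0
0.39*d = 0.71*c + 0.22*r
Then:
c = 0.00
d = 0.00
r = 0.00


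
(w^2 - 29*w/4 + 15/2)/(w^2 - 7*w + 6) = (w - 5/4)/(w - 1)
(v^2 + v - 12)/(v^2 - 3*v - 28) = (v - 3)/(v - 7)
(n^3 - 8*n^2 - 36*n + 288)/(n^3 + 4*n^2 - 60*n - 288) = (n - 6)/(n + 6)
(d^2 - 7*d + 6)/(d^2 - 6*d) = (d - 1)/d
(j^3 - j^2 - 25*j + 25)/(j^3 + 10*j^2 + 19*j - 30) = (j - 5)/(j + 6)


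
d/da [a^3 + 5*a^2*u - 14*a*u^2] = 3*a^2 + 10*a*u - 14*u^2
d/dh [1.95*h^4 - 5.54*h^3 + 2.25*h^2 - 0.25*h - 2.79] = 7.8*h^3 - 16.62*h^2 + 4.5*h - 0.25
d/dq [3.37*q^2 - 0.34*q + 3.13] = 6.74*q - 0.34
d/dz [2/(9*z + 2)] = -18/(9*z + 2)^2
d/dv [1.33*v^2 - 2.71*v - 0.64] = 2.66*v - 2.71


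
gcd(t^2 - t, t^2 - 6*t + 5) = t - 1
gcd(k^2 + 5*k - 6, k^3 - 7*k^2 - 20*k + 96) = 1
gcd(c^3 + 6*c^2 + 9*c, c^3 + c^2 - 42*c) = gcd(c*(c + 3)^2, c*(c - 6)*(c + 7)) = c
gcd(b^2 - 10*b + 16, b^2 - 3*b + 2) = b - 2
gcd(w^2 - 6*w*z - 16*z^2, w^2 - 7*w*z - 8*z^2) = -w + 8*z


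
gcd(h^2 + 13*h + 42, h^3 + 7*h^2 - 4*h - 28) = h + 7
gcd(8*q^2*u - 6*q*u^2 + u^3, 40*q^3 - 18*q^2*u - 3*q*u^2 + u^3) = 2*q - u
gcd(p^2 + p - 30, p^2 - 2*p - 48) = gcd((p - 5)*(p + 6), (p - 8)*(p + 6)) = p + 6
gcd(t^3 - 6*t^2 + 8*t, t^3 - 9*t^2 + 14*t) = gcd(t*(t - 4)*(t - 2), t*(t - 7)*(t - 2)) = t^2 - 2*t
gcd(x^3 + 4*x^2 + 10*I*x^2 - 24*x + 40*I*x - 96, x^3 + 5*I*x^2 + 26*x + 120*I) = x^2 + 10*I*x - 24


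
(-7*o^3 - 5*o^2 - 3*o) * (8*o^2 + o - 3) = -56*o^5 - 47*o^4 - 8*o^3 + 12*o^2 + 9*o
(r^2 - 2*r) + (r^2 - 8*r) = 2*r^2 - 10*r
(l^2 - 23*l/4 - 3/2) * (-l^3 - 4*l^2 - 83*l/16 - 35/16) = -l^5 + 7*l^4/4 + 309*l^3/16 + 2153*l^2/64 + 1303*l/64 + 105/32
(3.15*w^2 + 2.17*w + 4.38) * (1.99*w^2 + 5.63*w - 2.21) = 6.2685*w^4 + 22.0528*w^3 + 13.9718*w^2 + 19.8637*w - 9.6798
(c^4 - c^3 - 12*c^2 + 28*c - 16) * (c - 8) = c^5 - 9*c^4 - 4*c^3 + 124*c^2 - 240*c + 128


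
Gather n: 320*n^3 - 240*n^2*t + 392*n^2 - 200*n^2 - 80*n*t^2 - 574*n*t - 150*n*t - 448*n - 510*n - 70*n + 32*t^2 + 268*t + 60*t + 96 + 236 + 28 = 320*n^3 + n^2*(192 - 240*t) + n*(-80*t^2 - 724*t - 1028) + 32*t^2 + 328*t + 360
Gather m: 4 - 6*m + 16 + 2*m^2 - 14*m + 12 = 2*m^2 - 20*m + 32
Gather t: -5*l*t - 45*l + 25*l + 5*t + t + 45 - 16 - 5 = -20*l + t*(6 - 5*l) + 24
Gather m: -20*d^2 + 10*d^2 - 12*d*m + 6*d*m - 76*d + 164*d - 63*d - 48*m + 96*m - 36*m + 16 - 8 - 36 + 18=-10*d^2 + 25*d + m*(12 - 6*d) - 10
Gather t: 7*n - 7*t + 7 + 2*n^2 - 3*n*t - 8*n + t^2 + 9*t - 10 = 2*n^2 - n + t^2 + t*(2 - 3*n) - 3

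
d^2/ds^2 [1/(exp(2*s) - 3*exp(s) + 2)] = ((3 - 4*exp(s))*(exp(2*s) - 3*exp(s) + 2) + 2*(2*exp(s) - 3)^2*exp(s))*exp(s)/(exp(2*s) - 3*exp(s) + 2)^3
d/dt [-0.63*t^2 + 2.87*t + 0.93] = 2.87 - 1.26*t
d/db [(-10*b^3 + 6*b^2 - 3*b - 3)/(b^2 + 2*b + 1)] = (-10*b^3 - 30*b^2 + 15*b + 3)/(b^3 + 3*b^2 + 3*b + 1)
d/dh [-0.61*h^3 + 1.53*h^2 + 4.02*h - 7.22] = -1.83*h^2 + 3.06*h + 4.02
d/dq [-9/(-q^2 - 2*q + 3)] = 18*(-q - 1)/(q^2 + 2*q - 3)^2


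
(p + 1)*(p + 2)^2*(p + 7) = p^4 + 12*p^3 + 43*p^2 + 60*p + 28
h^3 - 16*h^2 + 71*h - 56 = (h - 8)*(h - 7)*(h - 1)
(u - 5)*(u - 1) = u^2 - 6*u + 5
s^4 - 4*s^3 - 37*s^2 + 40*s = s*(s - 8)*(s - 1)*(s + 5)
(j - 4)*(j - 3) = j^2 - 7*j + 12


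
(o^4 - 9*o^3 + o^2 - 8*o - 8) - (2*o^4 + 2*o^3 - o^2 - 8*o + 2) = -o^4 - 11*o^3 + 2*o^2 - 10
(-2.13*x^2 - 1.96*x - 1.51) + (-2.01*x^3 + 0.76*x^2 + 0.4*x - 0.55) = -2.01*x^3 - 1.37*x^2 - 1.56*x - 2.06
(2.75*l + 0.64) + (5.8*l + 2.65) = 8.55*l + 3.29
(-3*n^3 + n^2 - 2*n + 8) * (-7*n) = 21*n^4 - 7*n^3 + 14*n^2 - 56*n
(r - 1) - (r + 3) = -4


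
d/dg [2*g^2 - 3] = 4*g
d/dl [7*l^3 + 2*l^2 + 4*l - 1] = 21*l^2 + 4*l + 4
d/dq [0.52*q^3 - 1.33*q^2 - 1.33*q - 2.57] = 1.56*q^2 - 2.66*q - 1.33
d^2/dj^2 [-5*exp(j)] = -5*exp(j)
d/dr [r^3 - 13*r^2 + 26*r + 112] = 3*r^2 - 26*r + 26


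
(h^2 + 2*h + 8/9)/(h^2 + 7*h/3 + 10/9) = (3*h + 4)/(3*h + 5)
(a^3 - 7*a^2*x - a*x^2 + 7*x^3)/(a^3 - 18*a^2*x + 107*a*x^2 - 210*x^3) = (a^2 - x^2)/(a^2 - 11*a*x + 30*x^2)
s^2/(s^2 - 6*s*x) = s/(s - 6*x)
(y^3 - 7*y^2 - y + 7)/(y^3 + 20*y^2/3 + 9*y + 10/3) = 3*(y^2 - 8*y + 7)/(3*y^2 + 17*y + 10)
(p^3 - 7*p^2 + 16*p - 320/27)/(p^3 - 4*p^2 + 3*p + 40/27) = (3*p - 8)/(3*p + 1)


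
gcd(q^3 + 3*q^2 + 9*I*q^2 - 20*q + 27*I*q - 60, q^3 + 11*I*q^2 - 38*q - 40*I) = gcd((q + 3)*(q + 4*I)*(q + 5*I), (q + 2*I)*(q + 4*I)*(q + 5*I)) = q^2 + 9*I*q - 20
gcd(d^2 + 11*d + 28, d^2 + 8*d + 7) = d + 7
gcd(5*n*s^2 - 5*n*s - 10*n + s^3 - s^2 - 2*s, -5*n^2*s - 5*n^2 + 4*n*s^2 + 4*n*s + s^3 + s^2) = 5*n*s + 5*n + s^2 + s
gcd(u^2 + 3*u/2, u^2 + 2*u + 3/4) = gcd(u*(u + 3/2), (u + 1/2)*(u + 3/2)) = u + 3/2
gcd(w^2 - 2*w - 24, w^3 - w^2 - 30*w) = w - 6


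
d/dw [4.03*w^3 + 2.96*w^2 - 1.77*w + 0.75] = 12.09*w^2 + 5.92*w - 1.77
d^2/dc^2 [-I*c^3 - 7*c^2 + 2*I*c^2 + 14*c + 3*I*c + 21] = -6*I*c - 14 + 4*I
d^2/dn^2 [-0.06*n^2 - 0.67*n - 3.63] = -0.120000000000000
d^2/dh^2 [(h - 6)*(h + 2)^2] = 6*h - 4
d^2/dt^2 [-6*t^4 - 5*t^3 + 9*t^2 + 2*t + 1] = -72*t^2 - 30*t + 18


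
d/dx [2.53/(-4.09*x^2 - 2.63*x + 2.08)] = (20.6954*x + 6.6539)/(4.09*x^2 + 2.63*x - 2.08)^2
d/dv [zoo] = 0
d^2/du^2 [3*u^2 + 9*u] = 6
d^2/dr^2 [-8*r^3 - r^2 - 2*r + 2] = -48*r - 2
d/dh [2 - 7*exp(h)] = -7*exp(h)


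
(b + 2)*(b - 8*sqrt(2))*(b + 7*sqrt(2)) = b^3 - sqrt(2)*b^2 + 2*b^2 - 112*b - 2*sqrt(2)*b - 224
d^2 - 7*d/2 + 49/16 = (d - 7/4)^2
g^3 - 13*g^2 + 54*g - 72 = (g - 6)*(g - 4)*(g - 3)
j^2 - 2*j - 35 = (j - 7)*(j + 5)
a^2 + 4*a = a*(a + 4)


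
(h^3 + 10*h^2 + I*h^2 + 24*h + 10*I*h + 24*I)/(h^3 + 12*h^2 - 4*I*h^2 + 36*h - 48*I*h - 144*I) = (h^2 + h*(4 + I) + 4*I)/(h^2 + h*(6 - 4*I) - 24*I)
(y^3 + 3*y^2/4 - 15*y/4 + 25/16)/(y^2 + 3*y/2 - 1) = (8*y^2 + 10*y - 25)/(8*(y + 2))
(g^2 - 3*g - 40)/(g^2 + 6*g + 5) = (g - 8)/(g + 1)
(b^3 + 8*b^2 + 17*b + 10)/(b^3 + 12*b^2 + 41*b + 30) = (b + 2)/(b + 6)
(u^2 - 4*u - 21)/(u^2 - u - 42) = (u + 3)/(u + 6)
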